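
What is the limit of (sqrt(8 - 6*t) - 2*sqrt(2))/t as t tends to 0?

A 0/0 form; rationalise with √(8 - 6t) + √8. This collapses the numerator to -6t, leaving -6/(√(8 - 6t) + √8) → -6/(2√8) = -3*√(2)/4.

-3*√(2)/4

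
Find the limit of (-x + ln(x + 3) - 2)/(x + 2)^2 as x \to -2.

Direct substitution gives 0/0.
Apply L'Hôpital: lim (-1 + 1/(x + 3))/(2*x + 4), still 0/0.
After 2 applications of L'Hôpital's rule the quotient is (-1/(x + 3)^2)/(2); substituting x = -2 gives -1/2.

-1/2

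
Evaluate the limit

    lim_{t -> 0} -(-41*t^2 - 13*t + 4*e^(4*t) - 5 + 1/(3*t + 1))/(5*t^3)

-47/15

Substitution gives 0/0; apply L'Hôpital's rule 3 times.
After differentiating numerator and denominator 3 times the quotient is (256*e^(4*t) - 162/(3*t + 1)^4)/(-30); at t = 0 this is -47/15.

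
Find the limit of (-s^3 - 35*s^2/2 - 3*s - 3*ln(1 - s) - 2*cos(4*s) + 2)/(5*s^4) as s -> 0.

Substitution gives 0/0 (the numerator vanishes to order 4).
Expand each term to order s^4: the coefficient of s^4 in -2·cos(4s) is -64/3 and in -3·ln(1 - s) is 3/4.
Lower-order terms cancel with the polynomial part, so the numerator is (-247/12)·s^4 + o(s^4), and the limit is (-247/12)/(5) = -247/60.

-247/60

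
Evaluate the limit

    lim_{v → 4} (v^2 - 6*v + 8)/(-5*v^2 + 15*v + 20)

Since v = 4 makes numerator and denominator zero, (v - 4) divides both.
Cancelling it gives (v - 2)/(-5*v - 5); now plug in v = 4 to get -2/25.

-2/25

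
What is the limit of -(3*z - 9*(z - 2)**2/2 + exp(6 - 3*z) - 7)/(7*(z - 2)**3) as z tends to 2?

Direct substitution gives 0/0.
Apply L'Hôpital: lim (-9*z - 3*e^(6 - 3*z) + 21)/(-21*(z - 2)^2), still 0/0.
Apply L'Hôpital: lim (9*e^(6 - 3*z) - 9)/(84 - 42*z), still 0/0.
After 3 applications of L'Hôpital's rule the quotient is (-27*e^(6 - 3*z))/(-42); substituting z = 2 gives 9/14.

9/14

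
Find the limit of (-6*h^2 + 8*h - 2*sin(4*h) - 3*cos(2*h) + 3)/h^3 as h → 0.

64/3

Substitution gives 0/0; apply L'Hôpital's rule 3 times.
After differentiating numerator and denominator 3 times the quotient is (-24*sin(2*h) + 128*cos(4*h))/(6); at h = 0 this is 64/3.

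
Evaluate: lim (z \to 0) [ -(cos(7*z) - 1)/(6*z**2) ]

Direct substitution gives 0/0.
Apply L'Hôpital: lim (-7*sin(7*z))/(-12*z), still 0/0.
After 2 applications of L'Hôpital's rule the quotient is (-49*cos(7*z))/(-12); substituting z = 0 gives 49/12.

49/12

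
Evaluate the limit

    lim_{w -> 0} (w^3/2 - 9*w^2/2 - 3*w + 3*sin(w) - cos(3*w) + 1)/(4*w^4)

-27/32

Substitution gives 0/0 (the numerator vanishes to order 4).
Expand each term to order w^4: the coefficient of w^4 in −cos(3w) is -27/8 and in 3·sin(w) is 0.
Lower-order terms cancel with the polynomial part, so the numerator is (-27/8)·w^4 + o(w^4), and the limit is (-27/8)/(4) = -27/32.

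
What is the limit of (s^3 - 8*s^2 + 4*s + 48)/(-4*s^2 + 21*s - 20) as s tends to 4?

12/11

At s = 4 both the top and bottom vanish — a removable singularity. Factoring out (s - 4) from each leaves (s^2 - 4*s - 12)/(5 - 4*s), which at s = 4 equals 12/11.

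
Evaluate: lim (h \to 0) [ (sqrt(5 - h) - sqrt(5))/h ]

-√(5)/10

Substitution gives 0/0. Multiply numerator and denominator by the conjugate √(5 - h) + √5.
The numerator becomes (5 - h) − 5 = -h, so the expression simplifies to -1/(√(5 - h) + √5).
Letting h → 0 gives -1/(2√5) = -√(5)/10.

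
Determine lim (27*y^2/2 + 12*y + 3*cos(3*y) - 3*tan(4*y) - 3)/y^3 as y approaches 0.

-64

Substitution gives 0/0; apply L'Hôpital's rule 3 times.
After differentiating numerator and denominator 3 times the quotient is (81*sin(3*y) - 1152*tan(4*y)^4 - 1536*tan(4*y)^2 - 384)/(6); at y = 0 this is -64.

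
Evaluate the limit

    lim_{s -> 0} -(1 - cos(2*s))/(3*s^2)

Substitution gives 0/0.
Use (1 − cos u)/u² → 1/2 with u = 2s: the limit is 2²/(2·(-3)) = -2/3.

-2/3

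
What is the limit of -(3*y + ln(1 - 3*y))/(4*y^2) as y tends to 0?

Direct substitution gives 0/0.
Apply L'Hôpital: lim (3 - 3/(1 - 3*y))/(-8*y), still 0/0.
After 2 applications of L'Hôpital's rule the quotient is (-9/(1 - 3*y)^2)/(-8); substituting y = 0 gives 9/8.

9/8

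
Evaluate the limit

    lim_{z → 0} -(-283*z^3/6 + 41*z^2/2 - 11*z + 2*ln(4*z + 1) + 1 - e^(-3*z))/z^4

1051/8

Substitution gives 0/0; apply L'Hôpital's rule 4 times.
After differentiating numerator and denominator 4 times the quotient is (-81*e^(-3*z) - 3072/(4*z + 1)^4)/(-24); at z = 0 this is 1051/8.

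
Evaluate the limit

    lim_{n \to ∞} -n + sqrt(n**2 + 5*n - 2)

5/2

This has the form ∞ − ∞. Multiply and divide by the conjugate √(n^2 + 5*n - 2) + n.
That gives (5n - 2) / (√(n^2 + 5*n - 2) + n).
Divide numerator and denominator by n: the limit is 5/(2·1) = 5/2.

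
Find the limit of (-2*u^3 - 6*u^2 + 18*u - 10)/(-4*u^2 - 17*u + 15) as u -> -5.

At u = -5 both the top and bottom vanish — a removable singularity. Factoring out (u + 5) from each leaves (-2*u^2 + 4*u - 2)/(3 - 4*u), which at u = -5 equals -72/23.

-72/23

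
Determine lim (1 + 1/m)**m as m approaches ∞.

Let L be the limit and take ln: ln L = lim (m)·ln(1 + 1/m) = lim (m)·(1/m + O(1/m²)) = 1.
Hence L = e^(1).

e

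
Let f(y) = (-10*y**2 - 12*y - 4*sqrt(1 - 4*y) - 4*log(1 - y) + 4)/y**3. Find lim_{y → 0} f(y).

Substitution gives 0/0 (the numerator vanishes to order 3).
Expand each term to order y^3: the coefficient of y^3 in -4·ln(1 - y) is 4/3 and in -4·√(1 - 4y) is 16.
Lower-order terms cancel with the polynomial part, so the numerator is (52/3)·y^3 + o(y^3), and the limit is (52/3)/(1) = 52/3.

52/3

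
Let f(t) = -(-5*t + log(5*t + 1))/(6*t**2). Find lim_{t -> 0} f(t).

Direct substitution gives 0/0.
Apply L'Hôpital: lim (-5 + 5/(5*t + 1))/(-12*t), still 0/0.
After 2 applications of L'Hôpital's rule the quotient is (-25/(5*t + 1)^2)/(-12); substituting t = 0 gives 25/12.

25/12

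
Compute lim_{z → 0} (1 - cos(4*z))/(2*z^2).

Substitution gives 0/0.
Use (1 − cos u)/u² → 1/2 with u = 4z: the limit is 4²/(2·2) = 4.

4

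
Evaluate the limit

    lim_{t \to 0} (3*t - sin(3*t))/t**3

9/2

Direct substitution gives 0/0.
Apply L'Hôpital: lim (3 - 3*cos(3*t))/(3*t^2), still 0/0.
Apply L'Hôpital: lim (9*sin(3*t))/(6*t), still 0/0.
After 3 applications of L'Hôpital's rule the quotient is (27*cos(3*t))/(6); substituting t = 0 gives 9/2.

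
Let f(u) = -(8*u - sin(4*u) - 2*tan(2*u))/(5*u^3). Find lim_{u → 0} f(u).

Substitution gives 0/0 (the numerator vanishes to order 3).
Expand each term to order u^3: the coefficient of u^3 in −sin(4u) is 32/3 and in -2·tan(2u) is -16/3.
Lower-order terms cancel with the polynomial part, so the numerator is (16/3)·u^3 + o(u^3), and the limit is (16/3)/(-5) = -16/15.

-16/15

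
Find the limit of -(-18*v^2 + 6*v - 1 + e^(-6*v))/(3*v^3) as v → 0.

Direct substitution gives 0/0.
Apply L'Hôpital: lim (-36*v + 6 - 6*e^(-6*v))/(-9*v^2), still 0/0.
Apply L'Hôpital: lim (-36 + 36*e^(-6*v))/(-18*v), still 0/0.
After 3 applications of L'Hôpital's rule the quotient is (-216*e^(-6*v))/(-18); substituting v = 0 gives 12.

12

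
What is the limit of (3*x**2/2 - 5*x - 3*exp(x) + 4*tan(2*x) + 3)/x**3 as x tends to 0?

61/6

Substitution gives 0/0 (the numerator vanishes to order 3).
Expand each term to order x^3: the coefficient of x^3 in -3·e^(x) is -1/2 and in 4·tan(2x) is 32/3.
Lower-order terms cancel with the polynomial part, so the numerator is (61/6)·x^3 + o(x^3), and the limit is (61/6)/(1) = 61/6.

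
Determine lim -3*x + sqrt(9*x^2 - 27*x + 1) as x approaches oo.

An ∞ − ∞ form. Rationalising with the conjugate, the difference becomes (-27x + 1) / (√(9*x^2 - 27*x + 1) + 3x).
For large x the denominator behaves like 2·3x, so the quotient tends to -27/6 = -9/2.

-9/2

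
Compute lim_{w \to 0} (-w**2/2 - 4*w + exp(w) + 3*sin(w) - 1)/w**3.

Substitution gives 0/0; apply L'Hôpital's rule 3 times.
After differentiating numerator and denominator 3 times the quotient is (e^(w) - 3*cos(w))/(6); at w = 0 this is -1/3.

-1/3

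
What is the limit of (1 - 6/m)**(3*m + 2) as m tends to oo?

The base → 1 and the exponent → ∞: a 1^∞ form.
Take logarithms: (3m + 2)·ln(1 - 6/m). Since ln(1+u) ~ u for small u, this behaves like (3m)·(-6/m) → -18.
So the limit is e^(-18).

e^(-18)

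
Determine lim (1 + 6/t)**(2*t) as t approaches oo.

Let L be the limit and take ln: ln L = lim (2t)·ln(1 + 6/t) = lim (2t)·(6/t + O(1/t²)) = 12.
Hence L = e^(12).

e^(12)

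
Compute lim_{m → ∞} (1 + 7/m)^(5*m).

Let L be the limit and take ln: ln L = lim (5m)·ln(1 + 7/m) = lim (5m)·(7/m + O(1/m²)) = 35.
Hence L = e^(35).

e^(35)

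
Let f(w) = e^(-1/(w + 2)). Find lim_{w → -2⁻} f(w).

As w → -2⁻, -1/(w + 2) → +∞, so e^(-1/(w + 2)) → ∞.

∞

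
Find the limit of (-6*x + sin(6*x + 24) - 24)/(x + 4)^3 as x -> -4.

-36

Direct substitution gives 0/0.
Apply L'Hôpital: lim (6*cos(6*x + 24) - 6)/(3*(x + 4)^2), still 0/0.
Apply L'Hôpital: lim (-36*sin(6*x + 24))/(6*x + 24), still 0/0.
After 3 applications of L'Hôpital's rule the quotient is (-216*cos(6*x + 24))/(6); substituting x = -4 gives -36.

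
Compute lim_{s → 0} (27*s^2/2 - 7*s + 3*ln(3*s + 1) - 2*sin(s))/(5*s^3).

Substitution gives 0/0; apply L'Hôpital's rule 3 times.
After differentiating numerator and denominator 3 times the quotient is (2*cos(s) + 162/(3*s + 1)^3)/(30); at s = 0 this is 82/15.

82/15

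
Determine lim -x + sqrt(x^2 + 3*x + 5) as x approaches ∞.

This has the form ∞ − ∞. Multiply and divide by the conjugate √(x^2 + 3*x + 5) + x.
That gives (3x + 5) / (√(x^2 + 3*x + 5) + x).
Divide numerator and denominator by x: the limit is 3/(2·1) = 3/2.

3/2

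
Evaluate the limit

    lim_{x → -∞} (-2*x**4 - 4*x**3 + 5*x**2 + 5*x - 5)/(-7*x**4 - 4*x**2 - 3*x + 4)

Numerator and denominator both have degree 4.
Dividing every term by x^4, all lower-order terms vanish and the limit is the ratio of leading coefficients, -2/(-7) = 2/7.

2/7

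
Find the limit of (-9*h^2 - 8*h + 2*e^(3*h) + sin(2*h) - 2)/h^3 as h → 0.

Substitution gives 0/0 (the numerator vanishes to order 3).
Expand each term to order h^3: the coefficient of h^3 in sin(2h) is -4/3 and in 2·e^(3h) is 9.
Lower-order terms cancel with the polynomial part, so the numerator is (23/3)·h^3 + o(h^3), and the limit is (23/3)/(1) = 23/3.

23/3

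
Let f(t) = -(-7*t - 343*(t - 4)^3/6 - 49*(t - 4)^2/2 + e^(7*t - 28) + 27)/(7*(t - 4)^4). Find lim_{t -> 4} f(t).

-343/24

Direct substitution gives 0/0.
Apply L'Hôpital: lim (-49*t - 343*(t - 4)^2/2 + 7*e^(7*t - 28) + 189)/(-28*(t - 4)^3), still 0/0.
Apply L'Hôpital: lim (-343*t + 49*e^(7*t - 28) + 1323)/(-84*(t - 4)^2), still 0/0.
Apply L'Hôpital: lim (343*e^(7*t - 28) - 343)/(672 - 168*t), still 0/0.
After 4 applications of L'Hôpital's rule the quotient is (2401*e^(7*t - 28))/(-168); substituting t = 4 gives -343/24.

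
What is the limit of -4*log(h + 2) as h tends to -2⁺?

∞

As h → -2⁺, h + 2 → 0⁺ and ln(h + 2) → −∞.
Multiplying by -4 gives ∞.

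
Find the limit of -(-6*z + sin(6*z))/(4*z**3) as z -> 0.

Direct substitution gives 0/0.
Apply L'Hôpital: lim (6*cos(6*z) - 6)/(-12*z^2), still 0/0.
Apply L'Hôpital: lim (-36*sin(6*z))/(-24*z), still 0/0.
After 3 applications of L'Hôpital's rule the quotient is (-216*cos(6*z))/(-24); substituting z = 0 gives 9.

9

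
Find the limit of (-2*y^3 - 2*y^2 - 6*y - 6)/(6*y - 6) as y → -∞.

-∞

The numerator has higher degree (3 > 1); the quotient behaves like (-2/(6))·y^2 for large |y|.
As y → −∞ this diverges to -∞.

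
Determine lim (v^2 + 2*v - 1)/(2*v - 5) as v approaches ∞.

The numerator has higher degree (2 > 1); the quotient behaves like (1/(2))·v^1 for large |v|.
As v → +∞ this diverges to ∞.

∞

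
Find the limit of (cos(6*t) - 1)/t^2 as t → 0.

-18

Direct substitution gives 0/0.
Apply L'Hôpital: lim (-6*sin(6*t))/(2*t), still 0/0.
After 2 applications of L'Hôpital's rule the quotient is (-36*cos(6*t))/(2); substituting t = 0 gives -18.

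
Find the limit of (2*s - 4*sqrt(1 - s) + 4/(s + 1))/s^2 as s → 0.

Substitution gives 0/0 (the numerator vanishes to order 2).
Expand each term to order s^2: the coefficient of s^2 in 4·1/(1 + s) is 4 and in -4·√(1 - s) is 1/2.
Lower-order terms cancel with the polynomial part, so the numerator is (9/2)·s^2 + o(s^2), and the limit is (9/2)/(1) = 9/2.

9/2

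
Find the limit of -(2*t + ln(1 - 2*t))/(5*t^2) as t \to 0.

2/5

Direct substitution gives 0/0.
Apply L'Hôpital: lim (2 - 2/(1 - 2*t))/(-10*t), still 0/0.
After 2 applications of L'Hôpital's rule the quotient is (-4/(1 - 2*t)^2)/(-10); substituting t = 0 gives 2/5.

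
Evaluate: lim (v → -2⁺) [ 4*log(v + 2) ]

-∞

As v → -2⁺, v + 2 → 0⁺ and ln(v + 2) → −∞.
Multiplying by 4 gives -∞.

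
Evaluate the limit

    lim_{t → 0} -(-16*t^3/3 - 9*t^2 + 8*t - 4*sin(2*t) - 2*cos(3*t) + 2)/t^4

27/4

Substitution gives 0/0 (the numerator vanishes to order 4).
Expand each term to order t^4: the coefficient of t^4 in -2·cos(3t) is -27/4 and in -4·sin(2t) is 0.
Lower-order terms cancel with the polynomial part, so the numerator is (-27/4)·t^4 + o(t^4), and the limit is (-27/4)/(-1) = 27/4.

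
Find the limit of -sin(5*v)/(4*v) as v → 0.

-5/4

Substitution gives 0/0.
Write it as (5/(-4))·sin(5v)/(5v); since sin(u)/u → 1, the limit is -5/4.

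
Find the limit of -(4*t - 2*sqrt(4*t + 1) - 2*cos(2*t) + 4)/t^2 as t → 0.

-8

Substitution gives 0/0; apply L'Hôpital's rule 2 times.
After differentiating numerator and denominator 2 times the quotient is (8*cos(2*t) + 8/(4*t + 1)^(3/2))/(-2); at t = 0 this is -8.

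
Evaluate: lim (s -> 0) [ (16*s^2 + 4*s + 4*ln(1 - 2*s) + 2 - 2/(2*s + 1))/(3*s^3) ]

Substitution gives 0/0; apply L'Hôpital's rule 3 times.
After differentiating numerator and denominator 3 times the quotient is (96/(2*s + 1)^4 + 64/(2*s - 1)^3)/(18); at s = 0 this is 16/9.

16/9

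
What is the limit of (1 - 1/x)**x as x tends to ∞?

e^(-1)

Let L be the limit and take ln: ln L = lim (x)·ln(1 - 1/x) = lim (x)·(-1/x + O(1/x²)) = -1.
Hence L = e^(-1).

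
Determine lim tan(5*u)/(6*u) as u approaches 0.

Substitution gives 0/0.
Since tan(θ)/θ → 1 as θ → 0, tan(5u)/(5u) → 1 and the limit is 5/6.

5/6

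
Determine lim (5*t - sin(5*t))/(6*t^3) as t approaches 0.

Direct substitution gives 0/0.
Apply L'Hôpital: lim (5 - 5*cos(5*t))/(18*t^2), still 0/0.
Apply L'Hôpital: lim (25*sin(5*t))/(36*t), still 0/0.
After 3 applications of L'Hôpital's rule the quotient is (125*cos(5*t))/(36); substituting t = 0 gives 125/36.

125/36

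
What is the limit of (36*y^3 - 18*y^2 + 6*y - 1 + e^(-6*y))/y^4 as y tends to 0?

54

Direct substitution gives 0/0.
Apply L'Hôpital: lim (108*y^2 - 36*y + 6 - 6*e^(-6*y))/(4*y^3), still 0/0.
Apply L'Hôpital: lim (216*y - 36 + 36*e^(-6*y))/(12*y^2), still 0/0.
Apply L'Hôpital: lim (216 - 216*e^(-6*y))/(24*y), still 0/0.
After 4 applications of L'Hôpital's rule the quotient is (1296*e^(-6*y))/(24); substituting y = 0 gives 54.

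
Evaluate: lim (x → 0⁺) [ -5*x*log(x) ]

0

This is a 0·(−∞) form. Rewrite as -5·ln(x) / x^(−1) and apply L'Hôpital:
the derivative quotient is -5·(1/x) / (−1·x^(−2)) = (5/1)·x^1 → 0.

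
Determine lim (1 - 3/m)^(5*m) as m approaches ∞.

e^(-15)

The base → 1 and the exponent → ∞: a 1^∞ form.
Take logarithms: (5m)·ln(1 - 3/m). Since ln(1+u) ~ u for small u, this behaves like (5m)·(-3/m) → -15.
So the limit is e^(-15).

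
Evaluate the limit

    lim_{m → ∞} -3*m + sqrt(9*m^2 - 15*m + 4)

-5/2

An ∞ − ∞ form. Rationalising with the conjugate, the difference becomes (-15m + 4) / (√(9*m^2 - 15*m + 4) + 3m).
For large m the denominator behaves like 2·3m, so the quotient tends to -15/6 = -5/2.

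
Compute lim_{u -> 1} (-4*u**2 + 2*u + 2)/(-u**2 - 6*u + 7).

3/4

At u = 1 both the top and bottom vanish — a removable singularity. Factoring out (u - 1) from each leaves (-4*u - 2)/(-u - 7), which at u = 1 equals 3/4.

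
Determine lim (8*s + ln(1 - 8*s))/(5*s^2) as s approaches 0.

Direct substitution gives 0/0.
Apply L'Hôpital: lim (8 - 8/(1 - 8*s))/(10*s), still 0/0.
After 2 applications of L'Hôpital's rule the quotient is (-64/(1 - 8*s)^2)/(10); substituting s = 0 gives -32/5.

-32/5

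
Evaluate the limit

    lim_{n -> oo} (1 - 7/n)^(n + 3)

The base → 1 and the exponent → ∞: a 1^∞ form.
Take logarithms: (n + 3)·ln(1 - 7/n). Since ln(1+u) ~ u for small u, this behaves like (n)·(-7/n) → -7.
So the limit is e^(-7).

e^(-7)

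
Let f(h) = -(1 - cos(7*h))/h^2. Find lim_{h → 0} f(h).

Substitution gives 0/0.
Use (1 − cos u)/u² → 1/2 with u = 7h: the limit is 7²/(2·(-1)) = -49/2.

-49/2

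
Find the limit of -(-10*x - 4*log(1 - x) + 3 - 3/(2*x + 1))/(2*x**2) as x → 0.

Substitution gives 0/0 (the numerator vanishes to order 2).
Expand each term to order x^2: the coefficient of x^2 in -4·ln(1 - x) is 2 and in -3·1/(1 + 2x) is -12.
Lower-order terms cancel with the polynomial part, so the numerator is (-10)·x^2 + o(x^2), and the limit is (-10)/(-2) = 5.

5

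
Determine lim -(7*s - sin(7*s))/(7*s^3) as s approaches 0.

-49/6

Direct substitution gives 0/0.
Apply L'Hôpital: lim (7 - 7*cos(7*s))/(-21*s^2), still 0/0.
Apply L'Hôpital: lim (49*sin(7*s))/(-42*s), still 0/0.
After 3 applications of L'Hôpital's rule the quotient is (343*cos(7*s))/(-42); substituting s = 0 gives -49/6.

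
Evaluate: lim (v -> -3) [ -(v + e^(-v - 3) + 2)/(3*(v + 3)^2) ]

Direct substitution gives 0/0.
Apply L'Hôpital: lim (1 - e^(-v - 3))/(-6*v - 18), still 0/0.
After 2 applications of L'Hôpital's rule the quotient is (e^(-v - 3))/(-6); substituting v = -3 gives -1/6.

-1/6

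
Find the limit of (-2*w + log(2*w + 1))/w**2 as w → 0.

-2

Direct substitution gives 0/0.
Apply L'Hôpital: lim (-2 + 2/(2*w + 1))/(2*w), still 0/0.
After 2 applications of L'Hôpital's rule the quotient is (-4/(2*w + 1)^2)/(2); substituting w = 0 gives -2.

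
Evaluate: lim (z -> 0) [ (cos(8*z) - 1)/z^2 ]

-32

Direct substitution gives 0/0.
Apply L'Hôpital: lim (-8*sin(8*z))/(2*z), still 0/0.
After 2 applications of L'Hôpital's rule the quotient is (-64*cos(8*z))/(2); substituting z = 0 gives -32.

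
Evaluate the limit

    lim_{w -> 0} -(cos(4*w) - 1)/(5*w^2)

Direct substitution gives 0/0.
Apply L'Hôpital: lim (-4*sin(4*w))/(-10*w), still 0/0.
After 2 applications of L'Hôpital's rule the quotient is (-16*cos(4*w))/(-10); substituting w = 0 gives 8/5.

8/5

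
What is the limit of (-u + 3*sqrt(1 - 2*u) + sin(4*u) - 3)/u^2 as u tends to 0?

Substitution gives 0/0; apply L'Hôpital's rule 2 times.
After differentiating numerator and denominator 2 times the quotient is (-16*sin(4*u) - 3/(1 - 2*u)^(3/2))/(2); at u = 0 this is -3/2.

-3/2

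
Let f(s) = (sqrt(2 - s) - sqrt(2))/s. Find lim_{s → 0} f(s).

-√(2)/4

Substitution gives 0/0. Multiply numerator and denominator by the conjugate √(2 - s) + √2.
The numerator becomes (2 - s) − 2 = -s, so the expression simplifies to -1/(√(2 - s) + √2).
Letting s → 0 gives -1/(2√2) = -√(2)/4.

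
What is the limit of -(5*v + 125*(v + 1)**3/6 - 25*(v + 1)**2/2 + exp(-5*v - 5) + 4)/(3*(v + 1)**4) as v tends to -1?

-625/72

Direct substitution gives 0/0.
Apply L'Hôpital: lim (-25*v + 125*(v + 1)^2/2 - 5*e^(-5*v - 5) - 20)/(-12*(v + 1)^3), still 0/0.
Apply L'Hôpital: lim (125*v + 25*e^(-5*v - 5) + 100)/(-36*(v + 1)^2), still 0/0.
Apply L'Hôpital: lim (125 - 125*e^(-5*v - 5))/(-72*v - 72), still 0/0.
After 4 applications of L'Hôpital's rule the quotient is (625*e^(-5*v - 5))/(-72); substituting v = -1 gives -625/72.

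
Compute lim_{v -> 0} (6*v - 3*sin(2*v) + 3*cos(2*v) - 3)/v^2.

Substitution gives 0/0; apply L'Hôpital's rule 2 times.
After differentiating numerator and denominator 2 times the quotient is (-12*sqrt(2)*cos(2*v + pi/4))/(2); at v = 0 this is -6.

-6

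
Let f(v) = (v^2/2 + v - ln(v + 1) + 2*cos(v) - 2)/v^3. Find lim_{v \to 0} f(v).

-1/3

Substitution gives 0/0; apply L'Hôpital's rule 3 times.
After differentiating numerator and denominator 3 times the quotient is (2*sin(v) - 2/(v + 1)^3)/(6); at v = 0 this is -1/3.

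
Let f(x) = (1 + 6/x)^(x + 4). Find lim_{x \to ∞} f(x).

e^(6)

Let L be the limit and take ln: ln L = lim (x + 4)·ln(1 + 6/x) = lim (x + 4)·(6/x + O(1/x²)) = 6.
Hence L = e^(6).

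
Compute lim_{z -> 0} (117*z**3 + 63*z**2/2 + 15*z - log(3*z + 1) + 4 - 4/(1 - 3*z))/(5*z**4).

-243/4

Substitution gives 0/0; apply L'Hôpital's rule 4 times.
After differentiating numerator and denominator 4 times the quotient is (486/(3*z + 1)^4 + 7776/(3*z - 1)^5)/(120); at z = 0 this is -243/4.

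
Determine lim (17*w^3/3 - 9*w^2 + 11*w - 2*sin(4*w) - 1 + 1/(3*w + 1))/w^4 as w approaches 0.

Substitution gives 0/0; apply L'Hôpital's rule 4 times.
After differentiating numerator and denominator 4 times the quotient is (-512*sin(4*w) + 1944/(3*w + 1)^5)/(24); at w = 0 this is 81.

81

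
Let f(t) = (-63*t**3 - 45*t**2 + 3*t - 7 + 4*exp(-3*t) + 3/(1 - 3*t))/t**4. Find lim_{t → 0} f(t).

Substitution gives 0/0 (the numerator vanishes to order 4).
Expand each term to order t^4: the coefficient of t^4 in 3·1/(1 - 3t) is 243 and in 4·e^(-3t) is 27/2.
Lower-order terms cancel with the polynomial part, so the numerator is (513/2)·t^4 + o(t^4), and the limit is (513/2)/(1) = 513/2.

513/2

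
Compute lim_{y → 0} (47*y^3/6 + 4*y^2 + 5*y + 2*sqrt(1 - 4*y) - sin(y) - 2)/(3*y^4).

-20/3

Substitution gives 0/0 (the numerator vanishes to order 4).
Expand each term to order y^4: the coefficient of y^4 in −sin(y) is 0 and in 2·√(1 - 4y) is -20.
Lower-order terms cancel with the polynomial part, so the numerator is (-20)·y^4 + o(y^4), and the limit is (-20)/(3) = -20/3.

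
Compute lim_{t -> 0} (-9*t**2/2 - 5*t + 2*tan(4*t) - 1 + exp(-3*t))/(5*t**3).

Substitution gives 0/0 (the numerator vanishes to order 3).
Expand each term to order t^3: the coefficient of t^3 in 2·tan(4t) is 128/3 and in e^(-3t) is -9/2.
Lower-order terms cancel with the polynomial part, so the numerator is (229/6)·t^3 + o(t^3), and the limit is (229/6)/(5) = 229/30.

229/30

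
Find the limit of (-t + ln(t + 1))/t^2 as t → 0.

-1/2

Direct substitution gives 0/0.
Apply L'Hôpital: lim (-1 + 1/(t + 1))/(2*t), still 0/0.
After 2 applications of L'Hôpital's rule the quotient is (-1/(t + 1)^2)/(2); substituting t = 0 gives -1/2.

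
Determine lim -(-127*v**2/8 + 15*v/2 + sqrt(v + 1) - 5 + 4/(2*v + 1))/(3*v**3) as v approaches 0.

Substitution gives 0/0 (the numerator vanishes to order 3).
Expand each term to order v^3: the coefficient of v^3 in √(1 + v) is 1/16 and in 4·1/(1 + 2v) is -32.
Lower-order terms cancel with the polynomial part, so the numerator is (-511/16)·v^3 + o(v^3), and the limit is (-511/16)/(-3) = 511/48.

511/48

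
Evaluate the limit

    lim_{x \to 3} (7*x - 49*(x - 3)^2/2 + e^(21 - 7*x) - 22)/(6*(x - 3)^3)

-343/36

Direct substitution gives 0/0.
Apply L'Hôpital: lim (-49*x - 7*e^(21 - 7*x) + 154)/(18*(x - 3)^2), still 0/0.
Apply L'Hôpital: lim (49*e^(21 - 7*x) - 49)/(36*x - 108), still 0/0.
After 3 applications of L'Hôpital's rule the quotient is (-343*e^(21 - 7*x))/(36); substituting x = 3 gives -343/36.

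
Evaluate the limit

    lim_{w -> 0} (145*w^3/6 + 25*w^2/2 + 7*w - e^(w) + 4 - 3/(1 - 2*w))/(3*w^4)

Substitution gives 0/0; apply L'Hôpital's rule 4 times.
After differentiating numerator and denominator 4 times the quotient is (-e^(w) + 1152/(2*w - 1)^5)/(72); at w = 0 this is -1153/72.

-1153/72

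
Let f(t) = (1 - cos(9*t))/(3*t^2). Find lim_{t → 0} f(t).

Substitution gives 0/0.
Use (1 − cos u)/u² → 1/2 with u = 9t: the limit is 9²/(2·3) = 27/2.

27/2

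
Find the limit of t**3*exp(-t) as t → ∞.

Write as t^3/e^{1t}, an ∞/∞ form.
Exponential growth dominates any polynomial, so repeated L'Hôpital (or the standard result) gives 0.

0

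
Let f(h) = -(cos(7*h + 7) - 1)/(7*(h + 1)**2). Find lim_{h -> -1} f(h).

7/2

Direct substitution gives 0/0.
Apply L'Hôpital: lim (-7*sin(7*h + 7))/(-14*h - 14), still 0/0.
After 2 applications of L'Hôpital's rule the quotient is (-49*cos(7*h + 7))/(-14); substituting h = -1 gives 7/2.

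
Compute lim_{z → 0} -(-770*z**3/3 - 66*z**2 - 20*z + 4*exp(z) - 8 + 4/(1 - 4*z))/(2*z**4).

Substitution gives 0/0 (the numerator vanishes to order 4).
Expand each term to order z^4: the coefficient of z^4 in 4·e^(z) is 1/6 and in 4·1/(1 - 4z) is 1024.
Lower-order terms cancel with the polynomial part, so the numerator is (6145/6)·z^4 + o(z^4), and the limit is (6145/6)/(-2) = -6145/12.

-6145/12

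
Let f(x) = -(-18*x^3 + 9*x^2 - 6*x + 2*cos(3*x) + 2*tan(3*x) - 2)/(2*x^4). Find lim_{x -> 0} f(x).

Substitution gives 0/0; apply L'Hôpital's rule 4 times.
After differentiating numerator and denominator 4 times the quotient is (162*cos(3*x) + 3888*tan(3*x)^5 + 6480*tan(3*x)^3 + 2592*tan(3*x))/(-48); at x = 0 this is -27/8.

-27/8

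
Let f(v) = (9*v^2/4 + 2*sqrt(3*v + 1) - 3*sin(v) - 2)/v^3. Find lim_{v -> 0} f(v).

Substitution gives 0/0 (the numerator vanishes to order 3).
Expand each term to order v^3: the coefficient of v^3 in -3·sin(v) is 1/2 and in 2·√(1 + 3v) is 27/8.
Lower-order terms cancel with the polynomial part, so the numerator is (31/8)·v^3 + o(v^3), and the limit is (31/8)/(1) = 31/8.

31/8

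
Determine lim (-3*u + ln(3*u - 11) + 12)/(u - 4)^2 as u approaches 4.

-9/2

Direct substitution gives 0/0.
Apply L'Hôpital: lim (-3 + 3/(3*u - 11))/(2*u - 8), still 0/0.
After 2 applications of L'Hôpital's rule the quotient is (-9/(3*u - 11)^2)/(2); substituting u = 4 gives -9/2.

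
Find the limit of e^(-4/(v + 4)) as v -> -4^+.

As v → -4⁺, -4/(v + 4) → −∞, so e^(-4/(v + 4)) → 0.

0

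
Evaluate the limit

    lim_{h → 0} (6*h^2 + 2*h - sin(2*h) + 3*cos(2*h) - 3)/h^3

4/3

Substitution gives 0/0 (the numerator vanishes to order 3).
Expand each term to order h^3: the coefficient of h^3 in 3·cos(2h) is 0 and in −sin(2h) is 4/3.
Lower-order terms cancel with the polynomial part, so the numerator is (4/3)·h^3 + o(h^3), and the limit is (4/3)/(1) = 4/3.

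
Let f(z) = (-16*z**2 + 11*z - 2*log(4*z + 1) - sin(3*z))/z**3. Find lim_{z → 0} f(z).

Substitution gives 0/0 (the numerator vanishes to order 3).
Expand each term to order z^3: the coefficient of z^3 in −sin(3z) is 9/2 and in -2·ln(1 + 4z) is -128/3.
Lower-order terms cancel with the polynomial part, so the numerator is (-229/6)·z^3 + o(z^3), and the limit is (-229/6)/(1) = -229/6.

-229/6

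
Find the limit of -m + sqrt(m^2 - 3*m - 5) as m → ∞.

-3/2

This has the form ∞ − ∞. Multiply and divide by the conjugate √(m^2 - 3*m - 5) + m.
That gives (-3m - 5) / (√(m^2 - 3*m - 5) + m).
Divide numerator and denominator by m: the limit is -3/(2·1) = -3/2.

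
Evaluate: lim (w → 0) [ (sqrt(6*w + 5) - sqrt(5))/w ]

A 0/0 form; rationalise with √(5 + 6w) + √5. This collapses the numerator to 6w, leaving 6/(√(5 + 6w) + √5) → 6/(2√5) = 3*√(5)/5.

3*√(5)/5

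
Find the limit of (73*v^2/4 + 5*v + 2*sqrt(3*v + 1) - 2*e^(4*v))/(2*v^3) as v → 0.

-431/48

Substitution gives 0/0 (the numerator vanishes to order 3).
Expand each term to order v^3: the coefficient of v^3 in -2·e^(4v) is -64/3 and in 2·√(1 + 3v) is 27/8.
Lower-order terms cancel with the polynomial part, so the numerator is (-431/24)·v^3 + o(v^3), and the limit is (-431/24)/(2) = -431/48.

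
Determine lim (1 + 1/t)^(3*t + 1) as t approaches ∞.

Let L be the limit and take ln: ln L = lim (3t + 1)·ln(1 + 1/t) = lim (3t + 1)·(1/t + O(1/t²)) = 3.
Hence L = e^(3).

e^(3)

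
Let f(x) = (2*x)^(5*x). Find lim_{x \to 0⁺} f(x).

Base → 0⁺ and exponent → 0⁺: a 0^0 form.
Take logs: 5x·ln(2x). This is 0·(−∞); rewriting as ln(2x)/(1/(5x)) and applying L'Hôpital gives 0.
Hence the limit is e^0 = 1.

1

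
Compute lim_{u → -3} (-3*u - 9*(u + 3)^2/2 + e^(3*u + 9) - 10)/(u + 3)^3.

Direct substitution gives 0/0.
Apply L'Hôpital: lim (-9*u + 3*e^(3*u + 9) - 30)/(3*(u + 3)^2), still 0/0.
Apply L'Hôpital: lim (9*e^(3*u + 9) - 9)/(6*u + 18), still 0/0.
After 3 applications of L'Hôpital's rule the quotient is (27*e^(3*u + 9))/(6); substituting u = -3 gives 9/2.

9/2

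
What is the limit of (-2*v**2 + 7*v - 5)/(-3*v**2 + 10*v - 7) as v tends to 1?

3/4

Direct substitution gives 0/0, so factor. Both numerator and denominator have (v - 1) as a factor.
After cancelling, the expression reduces to (5 - 2*v)/(7 - 3*v).
Substituting v = 1 gives 3/4.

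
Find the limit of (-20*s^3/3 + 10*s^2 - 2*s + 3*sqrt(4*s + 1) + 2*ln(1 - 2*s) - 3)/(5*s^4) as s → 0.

Substitution gives 0/0 (the numerator vanishes to order 4).
Expand each term to order s^4: the coefficient of s^4 in 3·√(1 + 4s) is -30 and in 2·ln(1 - 2s) is -8.
Lower-order terms cancel with the polynomial part, so the numerator is (-38)·s^4 + o(s^4), and the limit is (-38)/(5) = -38/5.

-38/5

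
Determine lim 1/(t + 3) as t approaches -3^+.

∞

As t → -3⁺, (t + 3) → 0⁺, so (t + 3)^1 → 0⁺ and 1/(t + 3)^1 → ∞.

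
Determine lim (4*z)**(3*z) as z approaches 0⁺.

Base → 0⁺ and exponent → 0⁺: a 0^0 form.
Take logs: 3z·ln(4z). This is 0·(−∞); rewriting as ln(4z)/(1/(3z)) and applying L'Hôpital gives 0.
Hence the limit is e^0 = 1.

1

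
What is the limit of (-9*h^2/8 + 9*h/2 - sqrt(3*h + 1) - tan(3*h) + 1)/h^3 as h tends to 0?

Substitution gives 0/0 (the numerator vanishes to order 3).
Expand each term to order h^3: the coefficient of h^3 in −tan(3h) is -9 and in −√(1 + 3h) is -27/16.
Lower-order terms cancel with the polynomial part, so the numerator is (-171/16)·h^3 + o(h^3), and the limit is (-171/16)/(1) = -171/16.

-171/16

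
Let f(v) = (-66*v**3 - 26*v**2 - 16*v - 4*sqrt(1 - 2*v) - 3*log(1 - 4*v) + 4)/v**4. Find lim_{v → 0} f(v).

389/2

Substitution gives 0/0 (the numerator vanishes to order 4).
Expand each term to order v^4: the coefficient of v^4 in -3·ln(1 - 4v) is 192 and in -4·√(1 - 2v) is 5/2.
Lower-order terms cancel with the polynomial part, so the numerator is (389/2)·v^4 + o(v^4), and the limit is (389/2)/(1) = 389/2.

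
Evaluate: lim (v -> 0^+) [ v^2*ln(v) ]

This is a 0·(−∞) form. Rewrite as 1·ln(v) / v^(−2) and apply L'Hôpital:
the derivative quotient is 1·(1/v) / (−2·v^(−3)) = (-1/2)·v^2 → 0.

0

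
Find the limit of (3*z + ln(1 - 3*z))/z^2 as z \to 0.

-9/2

Direct substitution gives 0/0.
Apply L'Hôpital: lim (3 - 3/(1 - 3*z))/(2*z), still 0/0.
After 2 applications of L'Hôpital's rule the quotient is (-9/(1 - 3*z)^2)/(2); substituting z = 0 gives -9/2.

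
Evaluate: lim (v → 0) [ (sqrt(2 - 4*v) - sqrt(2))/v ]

Substitution gives 0/0. Multiply numerator and denominator by the conjugate √(2 - 4v) + √2.
The numerator becomes (2 - 4v) − 2 = -4v, so the expression simplifies to -4/(√(2 - 4v) + √2).
Letting v → 0 gives -4/(2√2) = -√(2).

-√(2)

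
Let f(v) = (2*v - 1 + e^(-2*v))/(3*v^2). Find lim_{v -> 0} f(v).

Direct substitution gives 0/0.
Apply L'Hôpital: lim (2 - 2*e^(-2*v))/(6*v), still 0/0.
After 2 applications of L'Hôpital's rule the quotient is (4*e^(-2*v))/(6); substituting v = 0 gives 2/3.

2/3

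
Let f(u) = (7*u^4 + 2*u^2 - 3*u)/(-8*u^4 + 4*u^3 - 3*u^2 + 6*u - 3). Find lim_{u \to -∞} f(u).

-7/8

Numerator and denominator both have degree 4.
Dividing every term by u^4, all lower-order terms vanish and the limit is the ratio of leading coefficients, 7/(-8) = -7/8.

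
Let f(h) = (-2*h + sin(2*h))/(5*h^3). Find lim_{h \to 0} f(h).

-4/15

Direct substitution gives 0/0.
Apply L'Hôpital: lim (2*cos(2*h) - 2)/(15*h^2), still 0/0.
Apply L'Hôpital: lim (-4*sin(2*h))/(30*h), still 0/0.
After 3 applications of L'Hôpital's rule the quotient is (-8*cos(2*h))/(30); substituting h = 0 gives -4/15.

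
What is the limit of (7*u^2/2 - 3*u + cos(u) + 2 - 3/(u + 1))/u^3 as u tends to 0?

3

Substitution gives 0/0; apply L'Hôpital's rule 3 times.
After differentiating numerator and denominator 3 times the quotient is (sin(u) + 18/(u + 1)^4)/(6); at u = 0 this is 3.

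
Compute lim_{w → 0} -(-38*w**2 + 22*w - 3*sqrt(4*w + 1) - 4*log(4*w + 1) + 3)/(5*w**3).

292/15

Substitution gives 0/0 (the numerator vanishes to order 3).
Expand each term to order w^3: the coefficient of w^3 in -4·ln(1 + 4w) is -256/3 and in -3·√(1 + 4w) is -12.
Lower-order terms cancel with the polynomial part, so the numerator is (-292/3)·w^3 + o(w^3), and the limit is (-292/3)/(-5) = 292/15.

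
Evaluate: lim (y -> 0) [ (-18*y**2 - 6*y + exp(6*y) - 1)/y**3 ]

Direct substitution gives 0/0.
Apply L'Hôpital: lim (-36*y + 6*e^(6*y) - 6)/(3*y^2), still 0/0.
Apply L'Hôpital: lim (36*e^(6*y) - 36)/(6*y), still 0/0.
After 3 applications of L'Hôpital's rule the quotient is (216*e^(6*y))/(6); substituting y = 0 gives 36.

36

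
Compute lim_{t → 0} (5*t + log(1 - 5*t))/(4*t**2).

Direct substitution gives 0/0.
Apply L'Hôpital: lim (5 - 5/(1 - 5*t))/(8*t), still 0/0.
After 2 applications of L'Hôpital's rule the quotient is (-25/(1 - 5*t)^2)/(8); substituting t = 0 gives -25/8.

-25/8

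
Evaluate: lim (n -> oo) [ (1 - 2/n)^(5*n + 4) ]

Let L be the limit and take ln: ln L = lim (5n + 4)·ln(1 - 2/n) = lim (5n + 4)·(-2/n + O(1/n²)) = -10.
Hence L = e^(-10).

e^(-10)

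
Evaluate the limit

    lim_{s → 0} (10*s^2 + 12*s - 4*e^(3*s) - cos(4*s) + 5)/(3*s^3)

Substitution gives 0/0 (the numerator vanishes to order 3).
Expand each term to order s^3: the coefficient of s^3 in −cos(4s) is 0 and in -4·e^(3s) is -18.
Lower-order terms cancel with the polynomial part, so the numerator is (-18)·s^3 + o(s^3), and the limit is (-18)/(3) = -6.

-6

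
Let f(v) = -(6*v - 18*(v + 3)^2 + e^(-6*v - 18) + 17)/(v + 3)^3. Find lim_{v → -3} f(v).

36

Direct substitution gives 0/0.
Apply L'Hôpital: lim (-36*v - 6*e^(-6*v - 18) - 102)/(-3*(v + 3)^2), still 0/0.
Apply L'Hôpital: lim (36*e^(-6*v - 18) - 36)/(-6*v - 18), still 0/0.
After 3 applications of L'Hôpital's rule the quotient is (-216*e^(-6*v - 18))/(-6); substituting v = -3 gives 36.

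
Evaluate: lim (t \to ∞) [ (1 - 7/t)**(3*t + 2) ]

The base → 1 and the exponent → ∞: a 1^∞ form.
Take logarithms: (3t + 2)·ln(1 - 7/t). Since ln(1+u) ~ u for small u, this behaves like (3t)·(-7/t) → -21.
So the limit is e^(-21).

e^(-21)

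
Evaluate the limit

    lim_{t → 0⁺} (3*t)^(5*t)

Base → 0⁺ and exponent → 0⁺: a 0^0 form.
Take logs: 5t·ln(3t). This is 0·(−∞); rewriting as ln(3t)/(1/(5t)) and applying L'Hôpital gives 0.
Hence the limit is e^0 = 1.

1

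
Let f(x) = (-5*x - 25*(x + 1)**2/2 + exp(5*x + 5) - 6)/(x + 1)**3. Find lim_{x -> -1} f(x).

Direct substitution gives 0/0.
Apply L'Hôpital: lim (-25*x + 5*e^(5*x + 5) - 30)/(3*(x + 1)^2), still 0/0.
Apply L'Hôpital: lim (25*e^(5*x + 5) - 25)/(6*x + 6), still 0/0.
After 3 applications of L'Hôpital's rule the quotient is (125*e^(5*x + 5))/(6); substituting x = -1 gives 125/6.

125/6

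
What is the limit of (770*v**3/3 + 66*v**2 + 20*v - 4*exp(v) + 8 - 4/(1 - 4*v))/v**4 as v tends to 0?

-6145/6

Substitution gives 0/0; apply L'Hôpital's rule 4 times.
After differentiating numerator and denominator 4 times the quotient is (-4*e^(v) + 24576/(4*v - 1)^5)/(24); at v = 0 this is -6145/6.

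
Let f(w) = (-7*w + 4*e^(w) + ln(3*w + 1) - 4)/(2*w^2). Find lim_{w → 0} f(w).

Substitution gives 0/0; apply L'Hôpital's rule 2 times.
After differentiating numerator and denominator 2 times the quotient is (4*e^(w) - 9/(3*w + 1)^2)/(4); at w = 0 this is -5/4.

-5/4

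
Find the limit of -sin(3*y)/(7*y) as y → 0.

-3/7

Substitution gives 0/0.
Write it as (3/(-7))·sin(3y)/(3y); since sin(u)/u → 1, the limit is -3/7.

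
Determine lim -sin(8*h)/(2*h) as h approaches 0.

Substitution gives 0/0.
Write it as (8/(-2))·sin(8h)/(8h); since sin(u)/u → 1, the limit is -4.

-4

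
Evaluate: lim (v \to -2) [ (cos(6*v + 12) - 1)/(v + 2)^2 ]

-18

Direct substitution gives 0/0.
Apply L'Hôpital: lim (-6*sin(6*v + 12))/(2*v + 4), still 0/0.
After 2 applications of L'Hôpital's rule the quotient is (-36*cos(6*v + 12))/(2); substituting v = -2 gives -18.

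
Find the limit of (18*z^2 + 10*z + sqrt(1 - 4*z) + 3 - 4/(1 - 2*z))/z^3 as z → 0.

Substitution gives 0/0; apply L'Hôpital's rule 3 times.
After differentiating numerator and denominator 3 times the quotient is (-192/(2*z - 1)^4 - 24/(1 - 4*z)^(5/2))/(6); at z = 0 this is -36.

-36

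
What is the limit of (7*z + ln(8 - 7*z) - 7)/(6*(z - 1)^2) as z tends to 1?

-49/12

Direct substitution gives 0/0.
Apply L'Hôpital: lim (7 - 7/(8 - 7*z))/(12*z - 12), still 0/0.
After 2 applications of L'Hôpital's rule the quotient is (-49/(8 - 7*z)^2)/(12); substituting z = 1 gives -49/12.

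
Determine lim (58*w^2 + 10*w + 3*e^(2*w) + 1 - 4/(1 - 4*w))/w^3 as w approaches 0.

Substitution gives 0/0; apply L'Hôpital's rule 3 times.
After differentiating numerator and denominator 3 times the quotient is (24*e^(2*w) - 1536/(4*w - 1)^4)/(6); at w = 0 this is -252.

-252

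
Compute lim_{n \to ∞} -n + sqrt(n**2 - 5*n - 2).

-5/2

This has the form ∞ − ∞. Multiply and divide by the conjugate √(n^2 - 5*n - 2) + n.
That gives (-5n - 2) / (√(n^2 - 5*n - 2) + n).
Divide numerator and denominator by n: the limit is -5/(2·1) = -5/2.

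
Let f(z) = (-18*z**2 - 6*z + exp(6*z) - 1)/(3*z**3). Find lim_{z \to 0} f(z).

12

Direct substitution gives 0/0.
Apply L'Hôpital: lim (-36*z + 6*e^(6*z) - 6)/(9*z^2), still 0/0.
Apply L'Hôpital: lim (36*e^(6*z) - 36)/(18*z), still 0/0.
After 3 applications of L'Hôpital's rule the quotient is (216*e^(6*z))/(18); substituting z = 0 gives 12.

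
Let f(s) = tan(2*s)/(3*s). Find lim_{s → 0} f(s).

2/3

Substitution gives 0/0.
Since tan(u)/u → 1 as u → 0, tan(2s)/(2s) → 1 and the limit is 2/3.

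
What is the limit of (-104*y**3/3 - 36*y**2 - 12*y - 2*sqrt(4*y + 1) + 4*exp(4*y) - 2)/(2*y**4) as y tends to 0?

Substitution gives 0/0; apply L'Hôpital's rule 4 times.
After differentiating numerator and denominator 4 times the quotient is (1024*e^(4*y) + 480/(4*y + 1)^(7/2))/(48); at y = 0 this is 94/3.

94/3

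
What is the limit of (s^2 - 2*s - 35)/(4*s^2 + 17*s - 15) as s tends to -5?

12/23

At s = -5 both the top and bottom vanish — a removable singularity. Factoring out (s + 5) from each leaves (s - 7)/(4*s - 3), which at s = -5 equals 12/23.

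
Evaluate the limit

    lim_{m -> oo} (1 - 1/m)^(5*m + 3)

e^(-5)

Write it as [(1 - 1/m)^m]^(5) · (1 - 1/m)^(3). The bracketed term tends to e^(-1) and the second factor to 1, so the limit is e^(-5).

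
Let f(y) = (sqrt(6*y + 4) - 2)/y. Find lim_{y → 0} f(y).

3/2

Substitution gives 0/0. Multiply numerator and denominator by the conjugate √(4 + 6y) + √4.
The numerator becomes (4 + 6y) − 4 = 6y, so the expression simplifies to 6/(√(4 + 6y) + √4).
Letting y → 0 gives 6/(2√4) = 3/2.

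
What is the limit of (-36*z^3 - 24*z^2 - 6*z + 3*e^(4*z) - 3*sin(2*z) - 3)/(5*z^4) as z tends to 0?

Substitution gives 0/0 (the numerator vanishes to order 4).
Expand each term to order z^4: the coefficient of z^4 in 3·e^(4z) is 32 and in -3·sin(2z) is 0.
Lower-order terms cancel with the polynomial part, so the numerator is (32)·z^4 + o(z^4), and the limit is (32)/(5) = 32/5.

32/5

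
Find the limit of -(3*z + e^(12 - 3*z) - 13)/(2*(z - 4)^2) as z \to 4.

-9/4

Direct substitution gives 0/0.
Apply L'Hôpital: lim (3 - 3*e^(12 - 3*z))/(16 - 4*z), still 0/0.
After 2 applications of L'Hôpital's rule the quotient is (9*e^(12 - 3*z))/(-4); substituting z = 4 gives -9/4.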